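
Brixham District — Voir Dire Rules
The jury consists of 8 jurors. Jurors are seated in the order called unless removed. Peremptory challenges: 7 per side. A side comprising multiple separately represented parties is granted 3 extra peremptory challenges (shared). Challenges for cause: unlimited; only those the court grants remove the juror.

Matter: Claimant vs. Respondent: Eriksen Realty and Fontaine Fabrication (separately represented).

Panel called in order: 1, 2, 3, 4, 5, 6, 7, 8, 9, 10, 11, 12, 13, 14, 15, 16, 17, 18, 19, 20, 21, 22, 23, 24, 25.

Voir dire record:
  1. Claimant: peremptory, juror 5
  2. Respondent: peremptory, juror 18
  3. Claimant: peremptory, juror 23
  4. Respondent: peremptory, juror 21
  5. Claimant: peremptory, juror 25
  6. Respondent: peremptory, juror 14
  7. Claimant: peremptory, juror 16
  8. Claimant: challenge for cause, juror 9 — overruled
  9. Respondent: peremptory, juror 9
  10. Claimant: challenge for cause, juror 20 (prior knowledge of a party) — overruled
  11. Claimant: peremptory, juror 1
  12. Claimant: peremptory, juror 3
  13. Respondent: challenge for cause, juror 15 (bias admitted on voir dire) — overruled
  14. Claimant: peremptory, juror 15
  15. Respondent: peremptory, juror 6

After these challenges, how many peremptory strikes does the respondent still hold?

Respondent allotment: 7 base + 3 multi-party = 10.
Respondent peremptories used: #18, #21, #14, #9, #6 — 5 (the for-cause on #15 doesn't count).
Remaining: 10 − 5 = 5.

5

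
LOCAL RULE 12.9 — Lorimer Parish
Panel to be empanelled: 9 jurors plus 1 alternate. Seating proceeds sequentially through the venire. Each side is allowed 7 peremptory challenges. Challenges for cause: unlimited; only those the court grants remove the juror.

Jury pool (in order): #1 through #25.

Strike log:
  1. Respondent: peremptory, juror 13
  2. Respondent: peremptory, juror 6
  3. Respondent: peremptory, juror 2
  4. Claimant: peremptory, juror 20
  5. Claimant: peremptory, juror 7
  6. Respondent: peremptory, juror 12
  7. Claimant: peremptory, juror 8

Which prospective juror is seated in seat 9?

Removed: #2, #6, #7, #8, #12, #13, #20.
Seating in order: seats 1–9 → #1, #3, #4, #5, #9, #10, #11, #14, #15; alternates → #16.
So seat 9 is #15.

15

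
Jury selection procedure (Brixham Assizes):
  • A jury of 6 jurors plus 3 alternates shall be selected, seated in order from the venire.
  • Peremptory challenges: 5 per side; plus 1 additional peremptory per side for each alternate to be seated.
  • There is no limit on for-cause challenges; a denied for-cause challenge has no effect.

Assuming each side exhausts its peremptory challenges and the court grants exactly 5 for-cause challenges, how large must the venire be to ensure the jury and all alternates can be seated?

Seats to fill: 6 + 3 alternates = 9.
Peremptories: 5 + 1×3 = 8 per side × 2 sides = 16.
For-cause removals: 5.
Minimum venire: 9 + 16 + 5 = 30.

30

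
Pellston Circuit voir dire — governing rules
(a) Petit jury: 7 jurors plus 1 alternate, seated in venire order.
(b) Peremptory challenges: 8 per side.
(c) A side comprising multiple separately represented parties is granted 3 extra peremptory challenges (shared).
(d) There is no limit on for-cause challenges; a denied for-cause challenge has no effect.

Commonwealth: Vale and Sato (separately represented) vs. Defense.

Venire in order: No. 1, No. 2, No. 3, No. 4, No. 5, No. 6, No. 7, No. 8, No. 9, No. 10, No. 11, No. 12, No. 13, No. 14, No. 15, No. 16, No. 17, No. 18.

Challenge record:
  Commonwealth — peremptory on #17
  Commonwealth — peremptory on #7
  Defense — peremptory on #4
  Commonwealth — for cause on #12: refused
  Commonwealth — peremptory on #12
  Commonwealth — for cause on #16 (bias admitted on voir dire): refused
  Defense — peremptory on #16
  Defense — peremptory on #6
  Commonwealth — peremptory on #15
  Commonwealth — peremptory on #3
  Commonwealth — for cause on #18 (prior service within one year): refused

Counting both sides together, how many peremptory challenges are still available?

11

Commonwealth allotment: 8 base + 3 multi-party = 11. Defense allotment: 8.
Commonwealth peremptories used: #17, #7, #12, #15, #3 — 5 (for-cause on #12, #16, #18 don't count).
Defense peremptories used: #4, #16, #6 — 3.
Remaining: (11 − 5) + (8 − 3) = 11.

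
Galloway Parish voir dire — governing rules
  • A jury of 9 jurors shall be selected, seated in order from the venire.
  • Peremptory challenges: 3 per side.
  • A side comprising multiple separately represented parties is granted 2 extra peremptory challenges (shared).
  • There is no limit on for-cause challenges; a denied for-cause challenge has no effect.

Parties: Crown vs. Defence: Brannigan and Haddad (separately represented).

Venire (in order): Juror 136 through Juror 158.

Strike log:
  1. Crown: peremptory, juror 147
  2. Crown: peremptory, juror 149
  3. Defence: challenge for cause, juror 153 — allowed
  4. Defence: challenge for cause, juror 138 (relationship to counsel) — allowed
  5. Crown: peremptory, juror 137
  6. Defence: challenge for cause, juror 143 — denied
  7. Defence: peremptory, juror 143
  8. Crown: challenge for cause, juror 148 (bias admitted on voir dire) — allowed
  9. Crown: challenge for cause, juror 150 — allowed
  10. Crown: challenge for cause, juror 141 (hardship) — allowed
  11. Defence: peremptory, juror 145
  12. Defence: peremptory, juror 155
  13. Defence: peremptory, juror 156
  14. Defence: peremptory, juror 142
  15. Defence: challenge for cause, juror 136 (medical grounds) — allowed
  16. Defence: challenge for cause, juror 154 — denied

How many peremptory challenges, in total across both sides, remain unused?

Crown allotment: 3. Defence allotment: 3 base + 2 multi-party = 5.
Crown peremptories used: #147, #149, #137 — 3 (for-cause on #148, #150, #141 don't count).
Defence peremptories used: #143, #145, #155, #156, #142 — 5 (for-cause on #153, #138, #143, #136, #154 don't count).
Remaining: (3 − 3) + (5 − 5) = 0.

0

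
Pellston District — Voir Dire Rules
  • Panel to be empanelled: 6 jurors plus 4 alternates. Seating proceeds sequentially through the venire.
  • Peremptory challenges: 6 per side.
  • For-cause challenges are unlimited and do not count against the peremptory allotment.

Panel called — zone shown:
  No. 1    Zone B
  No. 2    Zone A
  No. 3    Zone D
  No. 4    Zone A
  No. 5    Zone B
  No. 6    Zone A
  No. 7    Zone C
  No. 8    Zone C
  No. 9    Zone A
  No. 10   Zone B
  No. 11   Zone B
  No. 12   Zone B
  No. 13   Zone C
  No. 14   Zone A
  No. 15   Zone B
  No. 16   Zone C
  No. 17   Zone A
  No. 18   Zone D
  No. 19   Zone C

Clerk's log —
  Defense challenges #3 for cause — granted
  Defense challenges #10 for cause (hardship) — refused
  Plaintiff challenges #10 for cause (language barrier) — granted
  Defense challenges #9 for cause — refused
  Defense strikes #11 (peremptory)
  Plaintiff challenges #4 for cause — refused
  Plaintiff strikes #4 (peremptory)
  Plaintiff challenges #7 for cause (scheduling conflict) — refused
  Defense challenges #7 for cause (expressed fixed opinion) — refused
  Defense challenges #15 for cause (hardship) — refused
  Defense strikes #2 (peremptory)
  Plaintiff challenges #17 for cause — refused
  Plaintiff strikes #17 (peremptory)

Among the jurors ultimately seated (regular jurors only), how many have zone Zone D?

Removed: #2, #3, #4, #10, #11, #17.
Seated jurors 1–6: #1, #5, #6, #7, #8, #9 (alternates #12, #13, #14, #15 not counted).
None of those are in Zone D → 0.

0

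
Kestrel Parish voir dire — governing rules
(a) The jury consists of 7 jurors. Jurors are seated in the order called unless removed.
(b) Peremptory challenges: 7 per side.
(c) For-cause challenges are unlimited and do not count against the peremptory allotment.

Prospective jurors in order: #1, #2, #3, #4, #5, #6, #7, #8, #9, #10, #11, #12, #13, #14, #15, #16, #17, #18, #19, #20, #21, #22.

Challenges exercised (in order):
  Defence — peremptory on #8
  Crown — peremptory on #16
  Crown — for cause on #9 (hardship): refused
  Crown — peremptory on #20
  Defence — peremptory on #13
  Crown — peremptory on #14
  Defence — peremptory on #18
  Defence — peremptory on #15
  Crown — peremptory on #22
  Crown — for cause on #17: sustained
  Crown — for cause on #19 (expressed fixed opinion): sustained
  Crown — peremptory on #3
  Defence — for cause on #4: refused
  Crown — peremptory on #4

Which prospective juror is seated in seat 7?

Removed: #3, #4, #8, #13, #14, #15, #16, #17, #18, #19, #20, #22. (#9 stays — for-cause denied.)
Filling seats in venire order through position 7: #1, #2, #5, #6, #7, #9, #10.
So seat 7 is #10.

10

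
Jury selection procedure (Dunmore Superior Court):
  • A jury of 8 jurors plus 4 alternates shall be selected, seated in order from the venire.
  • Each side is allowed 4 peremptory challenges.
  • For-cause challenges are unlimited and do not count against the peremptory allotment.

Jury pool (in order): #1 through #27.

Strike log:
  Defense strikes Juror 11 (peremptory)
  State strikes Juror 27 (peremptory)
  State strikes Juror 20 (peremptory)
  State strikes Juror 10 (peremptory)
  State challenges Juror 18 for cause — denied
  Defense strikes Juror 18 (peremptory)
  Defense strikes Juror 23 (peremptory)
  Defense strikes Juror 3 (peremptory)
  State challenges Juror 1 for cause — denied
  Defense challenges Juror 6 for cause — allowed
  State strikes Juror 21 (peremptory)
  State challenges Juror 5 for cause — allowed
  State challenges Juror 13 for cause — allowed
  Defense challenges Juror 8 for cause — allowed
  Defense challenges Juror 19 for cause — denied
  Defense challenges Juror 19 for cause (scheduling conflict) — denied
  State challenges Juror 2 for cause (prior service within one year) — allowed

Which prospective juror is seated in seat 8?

Removed: #2, #3, #5, #6, #8, #10, #11, #13, #18, #20, #21, #23, #27. (#1, #19 stay — for-cause denied.)
Filling seats in venire order through position 8: #1, #4, #7, #9, #12, #14, #15, #16.
So seat 8 is #16.

16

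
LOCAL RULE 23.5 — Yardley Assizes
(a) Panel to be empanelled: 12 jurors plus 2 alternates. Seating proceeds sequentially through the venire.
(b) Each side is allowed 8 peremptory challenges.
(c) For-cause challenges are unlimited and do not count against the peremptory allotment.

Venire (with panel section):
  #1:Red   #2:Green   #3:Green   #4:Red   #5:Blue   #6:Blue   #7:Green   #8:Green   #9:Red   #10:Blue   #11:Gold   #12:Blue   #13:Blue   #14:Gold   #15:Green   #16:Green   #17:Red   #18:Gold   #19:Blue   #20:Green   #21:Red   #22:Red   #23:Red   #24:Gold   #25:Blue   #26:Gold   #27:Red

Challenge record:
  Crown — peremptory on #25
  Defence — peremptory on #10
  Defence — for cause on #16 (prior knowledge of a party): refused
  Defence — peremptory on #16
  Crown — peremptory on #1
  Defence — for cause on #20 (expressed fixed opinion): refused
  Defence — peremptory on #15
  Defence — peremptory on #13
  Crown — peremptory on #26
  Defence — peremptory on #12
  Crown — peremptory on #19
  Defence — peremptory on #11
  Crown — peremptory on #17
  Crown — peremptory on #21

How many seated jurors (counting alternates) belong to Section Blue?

Removed: #1, #10, #11, #12, #13, #15, #16, #17, #19, #21, #25, #26.
Seated (14 incl. alternates): #2, #3, #4, #5, #6, #7, #8, #9, #14, #18, #20, #22, #23, #24.
Of those, in Section Blue: #5, #6 → 2.

2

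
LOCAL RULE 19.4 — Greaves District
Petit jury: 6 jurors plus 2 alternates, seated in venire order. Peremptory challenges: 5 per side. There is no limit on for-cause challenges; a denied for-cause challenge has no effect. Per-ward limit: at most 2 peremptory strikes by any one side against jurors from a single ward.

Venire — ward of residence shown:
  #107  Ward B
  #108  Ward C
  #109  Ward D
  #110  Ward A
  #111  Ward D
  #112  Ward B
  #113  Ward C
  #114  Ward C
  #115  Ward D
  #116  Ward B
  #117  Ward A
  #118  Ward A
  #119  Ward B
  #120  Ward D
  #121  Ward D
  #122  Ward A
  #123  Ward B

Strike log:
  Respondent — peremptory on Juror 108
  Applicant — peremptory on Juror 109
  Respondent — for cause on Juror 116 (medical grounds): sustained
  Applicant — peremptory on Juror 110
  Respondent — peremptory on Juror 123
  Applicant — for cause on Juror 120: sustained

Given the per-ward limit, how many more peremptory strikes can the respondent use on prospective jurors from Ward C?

1

Respondent peremptories so far: #108, #123 — 2 of 5 used, 3 left overall.
Against Ward C: #108 — 1 used; per-ward cap 2 leaves 1.
Binding limit: min(3, 1) = 1.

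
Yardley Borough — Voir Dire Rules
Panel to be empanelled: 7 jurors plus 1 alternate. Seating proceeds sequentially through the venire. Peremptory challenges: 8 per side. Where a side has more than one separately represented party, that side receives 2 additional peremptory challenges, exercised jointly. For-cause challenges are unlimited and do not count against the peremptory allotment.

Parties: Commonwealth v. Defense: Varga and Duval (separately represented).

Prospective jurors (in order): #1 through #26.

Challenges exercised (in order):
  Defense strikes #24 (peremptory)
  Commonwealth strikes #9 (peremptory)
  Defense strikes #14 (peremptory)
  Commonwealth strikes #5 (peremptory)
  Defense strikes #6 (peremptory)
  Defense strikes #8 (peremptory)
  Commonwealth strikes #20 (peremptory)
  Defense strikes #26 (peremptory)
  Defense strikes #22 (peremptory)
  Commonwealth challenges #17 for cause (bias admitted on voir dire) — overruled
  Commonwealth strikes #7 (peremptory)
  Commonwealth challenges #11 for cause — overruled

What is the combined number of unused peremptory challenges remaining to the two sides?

8

Commonwealth allotment: 8. Defense allotment: 8 base + 2 multi-party = 10.
Commonwealth peremptories used: #9, #5, #20, #7 — 4 (for-cause on #17, #11 don't count).
Defense peremptories used: #24, #14, #6, #8, #26, #22 — 6.
Remaining: (8 − 4) + (10 − 6) = 8.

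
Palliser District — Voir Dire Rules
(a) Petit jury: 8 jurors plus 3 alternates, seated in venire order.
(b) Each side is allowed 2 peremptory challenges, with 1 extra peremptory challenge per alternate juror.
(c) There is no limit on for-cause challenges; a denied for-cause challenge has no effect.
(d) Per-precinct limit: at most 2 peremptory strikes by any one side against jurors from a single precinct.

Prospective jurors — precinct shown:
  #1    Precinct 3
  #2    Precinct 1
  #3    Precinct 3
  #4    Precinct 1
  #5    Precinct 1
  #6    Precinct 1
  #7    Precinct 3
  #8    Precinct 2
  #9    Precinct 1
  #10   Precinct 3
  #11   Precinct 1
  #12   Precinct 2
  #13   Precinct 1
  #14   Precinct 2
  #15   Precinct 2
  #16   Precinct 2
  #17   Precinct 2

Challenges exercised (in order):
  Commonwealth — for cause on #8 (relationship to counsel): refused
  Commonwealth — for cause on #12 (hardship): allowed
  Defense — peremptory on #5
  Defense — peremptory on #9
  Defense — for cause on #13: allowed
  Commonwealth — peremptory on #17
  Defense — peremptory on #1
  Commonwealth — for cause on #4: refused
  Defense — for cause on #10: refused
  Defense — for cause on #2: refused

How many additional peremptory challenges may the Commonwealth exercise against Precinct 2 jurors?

1

Commonwealth peremptories so far: #17 — 1 of 5 used, 4 left overall.
Against Precinct 2: #17 — 1 used; per-precinct cap 2 leaves 1.
Binding limit: min(4, 1) = 1.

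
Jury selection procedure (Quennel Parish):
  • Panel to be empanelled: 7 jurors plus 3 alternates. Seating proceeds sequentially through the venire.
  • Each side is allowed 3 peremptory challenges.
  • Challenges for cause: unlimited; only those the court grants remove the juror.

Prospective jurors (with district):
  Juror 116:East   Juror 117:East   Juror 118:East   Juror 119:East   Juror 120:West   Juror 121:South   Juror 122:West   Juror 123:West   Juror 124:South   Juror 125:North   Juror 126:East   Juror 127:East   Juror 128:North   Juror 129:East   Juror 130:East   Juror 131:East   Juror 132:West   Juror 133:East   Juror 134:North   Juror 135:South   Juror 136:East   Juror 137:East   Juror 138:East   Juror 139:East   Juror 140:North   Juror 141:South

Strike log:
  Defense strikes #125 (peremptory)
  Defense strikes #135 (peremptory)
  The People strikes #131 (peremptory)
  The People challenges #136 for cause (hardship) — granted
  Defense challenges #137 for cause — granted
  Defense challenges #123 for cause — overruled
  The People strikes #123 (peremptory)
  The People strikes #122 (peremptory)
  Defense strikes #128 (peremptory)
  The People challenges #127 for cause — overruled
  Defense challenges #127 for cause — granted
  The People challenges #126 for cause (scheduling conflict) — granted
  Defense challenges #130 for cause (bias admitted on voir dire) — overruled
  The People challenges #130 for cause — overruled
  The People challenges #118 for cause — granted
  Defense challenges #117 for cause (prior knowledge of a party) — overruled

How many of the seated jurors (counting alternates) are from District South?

Removed: #118, #122, #123, #125, #126, #127, #128, #131, #135, #136, #137.
Seated (10 incl. alternates): #116, #117, #119, #120, #121, #124, #129, #130, #132, #133.
Of those, in District South: #121, #124 → 2.

2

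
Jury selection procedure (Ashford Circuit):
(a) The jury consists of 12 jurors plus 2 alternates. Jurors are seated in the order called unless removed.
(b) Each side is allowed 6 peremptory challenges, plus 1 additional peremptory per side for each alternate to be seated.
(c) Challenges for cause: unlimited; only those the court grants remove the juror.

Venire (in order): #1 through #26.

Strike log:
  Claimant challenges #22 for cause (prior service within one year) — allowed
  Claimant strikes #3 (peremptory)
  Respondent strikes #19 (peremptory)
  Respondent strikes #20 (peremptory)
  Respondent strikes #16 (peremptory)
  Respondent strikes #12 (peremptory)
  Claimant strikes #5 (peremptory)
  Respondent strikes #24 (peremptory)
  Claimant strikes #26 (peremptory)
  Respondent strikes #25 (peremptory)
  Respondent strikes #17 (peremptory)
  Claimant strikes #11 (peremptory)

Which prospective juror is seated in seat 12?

18

Removed: #3, #5, #11, #12, #16, #17, #19, #20, #22, #24, #25, #26.
Filling seats in venire order through position 12: #1, #2, #4, #6, #7, #8, #9, #10, #13, #14, #15, #18.
So seat 12 is #18.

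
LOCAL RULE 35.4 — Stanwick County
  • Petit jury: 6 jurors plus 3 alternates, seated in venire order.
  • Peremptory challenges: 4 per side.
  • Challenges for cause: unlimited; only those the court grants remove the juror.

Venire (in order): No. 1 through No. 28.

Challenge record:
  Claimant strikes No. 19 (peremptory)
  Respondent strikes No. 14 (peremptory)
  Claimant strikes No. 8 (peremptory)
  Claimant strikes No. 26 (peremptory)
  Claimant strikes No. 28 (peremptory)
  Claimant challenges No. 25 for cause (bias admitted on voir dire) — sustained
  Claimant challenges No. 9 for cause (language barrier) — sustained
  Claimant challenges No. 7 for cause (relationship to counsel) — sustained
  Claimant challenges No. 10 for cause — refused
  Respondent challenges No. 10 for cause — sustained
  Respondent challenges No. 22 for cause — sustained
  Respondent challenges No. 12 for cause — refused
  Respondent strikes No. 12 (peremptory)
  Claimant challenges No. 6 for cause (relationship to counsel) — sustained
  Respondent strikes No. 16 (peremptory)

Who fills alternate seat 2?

Removed: #6, #7, #8, #9, #10, #12, #14, #16, #19, #22, #25, #26, #28.
Seating in order: seats 1–6 → #1, #2, #3, #4, #5, #11; alternates → #13, #15, #17.
So alternate 2 is #15.

15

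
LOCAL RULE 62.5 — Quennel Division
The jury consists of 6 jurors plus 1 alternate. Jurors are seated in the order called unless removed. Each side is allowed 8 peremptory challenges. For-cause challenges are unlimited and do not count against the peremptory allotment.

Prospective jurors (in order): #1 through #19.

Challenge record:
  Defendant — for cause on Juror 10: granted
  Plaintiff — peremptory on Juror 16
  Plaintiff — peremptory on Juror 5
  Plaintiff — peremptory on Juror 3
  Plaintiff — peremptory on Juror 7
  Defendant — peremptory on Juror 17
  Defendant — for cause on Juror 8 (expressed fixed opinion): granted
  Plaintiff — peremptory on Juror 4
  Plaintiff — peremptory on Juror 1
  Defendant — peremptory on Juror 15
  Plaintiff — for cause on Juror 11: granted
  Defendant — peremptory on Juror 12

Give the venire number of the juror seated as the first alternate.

Removed: #1, #3, #4, #5, #7, #8, #10, #11, #12, #15, #16, #17.
Seating in order: seats 1–6 → #2, #6, #9, #13, #14, #18; alternates → #19.
So alternate 1 is #19.

19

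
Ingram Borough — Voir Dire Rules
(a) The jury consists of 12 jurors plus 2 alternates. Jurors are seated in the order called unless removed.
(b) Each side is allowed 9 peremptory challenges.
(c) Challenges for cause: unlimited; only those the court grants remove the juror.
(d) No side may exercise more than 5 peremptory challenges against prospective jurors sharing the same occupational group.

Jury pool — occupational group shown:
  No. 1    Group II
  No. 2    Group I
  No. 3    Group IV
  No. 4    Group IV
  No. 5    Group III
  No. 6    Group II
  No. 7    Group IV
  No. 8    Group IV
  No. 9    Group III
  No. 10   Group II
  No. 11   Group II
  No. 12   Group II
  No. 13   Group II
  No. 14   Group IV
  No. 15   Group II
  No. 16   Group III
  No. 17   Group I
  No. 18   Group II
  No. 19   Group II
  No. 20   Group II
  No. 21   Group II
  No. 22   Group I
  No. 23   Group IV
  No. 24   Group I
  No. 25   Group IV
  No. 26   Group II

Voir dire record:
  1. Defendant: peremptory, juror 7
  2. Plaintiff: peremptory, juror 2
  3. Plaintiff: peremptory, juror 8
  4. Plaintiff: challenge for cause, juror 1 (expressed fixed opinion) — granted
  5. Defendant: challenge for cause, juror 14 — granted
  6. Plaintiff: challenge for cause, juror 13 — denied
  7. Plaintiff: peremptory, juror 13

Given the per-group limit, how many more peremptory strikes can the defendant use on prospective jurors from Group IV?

Defendant peremptories so far: #7 — 1 of 9 used, 8 left overall.
Against Group IV: #7 — 1 used; per-group cap 5 leaves 4.
Binding limit: min(8, 4) = 4.

4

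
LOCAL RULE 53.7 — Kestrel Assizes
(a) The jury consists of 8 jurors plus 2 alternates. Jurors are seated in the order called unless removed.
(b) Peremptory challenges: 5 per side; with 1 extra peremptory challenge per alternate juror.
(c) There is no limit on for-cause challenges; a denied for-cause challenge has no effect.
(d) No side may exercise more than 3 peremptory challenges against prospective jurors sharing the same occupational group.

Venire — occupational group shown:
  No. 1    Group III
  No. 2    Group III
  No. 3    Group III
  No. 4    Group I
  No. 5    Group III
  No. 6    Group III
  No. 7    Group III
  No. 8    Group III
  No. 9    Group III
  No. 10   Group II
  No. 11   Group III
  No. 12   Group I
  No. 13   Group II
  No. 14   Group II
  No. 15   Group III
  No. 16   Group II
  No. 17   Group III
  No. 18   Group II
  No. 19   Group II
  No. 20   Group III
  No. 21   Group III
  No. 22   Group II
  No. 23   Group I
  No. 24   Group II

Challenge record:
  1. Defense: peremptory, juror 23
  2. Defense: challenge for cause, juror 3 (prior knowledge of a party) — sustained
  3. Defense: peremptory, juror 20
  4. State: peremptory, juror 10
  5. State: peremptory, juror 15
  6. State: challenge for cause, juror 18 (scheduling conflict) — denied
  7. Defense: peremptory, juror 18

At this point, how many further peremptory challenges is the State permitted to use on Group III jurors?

2

State peremptories so far: #10, #15 — 2 of 7 used, 5 left overall.
Against Group III: #15 — 1 used; per-group cap 3 leaves 2.
Binding limit: min(5, 2) = 2.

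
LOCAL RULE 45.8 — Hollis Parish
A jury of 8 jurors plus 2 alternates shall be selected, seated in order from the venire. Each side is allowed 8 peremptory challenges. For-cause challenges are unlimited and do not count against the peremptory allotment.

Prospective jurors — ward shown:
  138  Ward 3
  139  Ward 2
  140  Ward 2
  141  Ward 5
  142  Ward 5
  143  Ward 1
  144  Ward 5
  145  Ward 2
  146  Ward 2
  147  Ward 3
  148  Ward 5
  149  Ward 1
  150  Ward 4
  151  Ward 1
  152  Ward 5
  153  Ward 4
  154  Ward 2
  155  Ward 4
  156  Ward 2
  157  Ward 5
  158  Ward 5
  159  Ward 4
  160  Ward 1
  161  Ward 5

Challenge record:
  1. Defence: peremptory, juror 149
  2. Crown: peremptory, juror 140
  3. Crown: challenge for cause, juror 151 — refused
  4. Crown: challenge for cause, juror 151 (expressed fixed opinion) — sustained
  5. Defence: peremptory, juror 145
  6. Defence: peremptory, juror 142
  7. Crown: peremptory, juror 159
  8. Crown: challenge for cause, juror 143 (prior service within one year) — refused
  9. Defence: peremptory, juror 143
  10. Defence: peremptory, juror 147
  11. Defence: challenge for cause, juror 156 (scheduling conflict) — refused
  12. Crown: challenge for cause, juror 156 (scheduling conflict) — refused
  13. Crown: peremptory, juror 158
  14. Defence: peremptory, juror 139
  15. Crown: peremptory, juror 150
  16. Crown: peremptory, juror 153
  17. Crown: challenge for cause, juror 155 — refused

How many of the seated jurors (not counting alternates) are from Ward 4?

Removed: #139, #140, #142, #143, #145, #147, #149, #150, #151, #153, #158, #159.
Seated jurors 1–8: #138, #141, #144, #146, #148, #152, #154, #155 (alternates #156, #157 not counted).
Of those, in Ward 4: #155 → 1.

1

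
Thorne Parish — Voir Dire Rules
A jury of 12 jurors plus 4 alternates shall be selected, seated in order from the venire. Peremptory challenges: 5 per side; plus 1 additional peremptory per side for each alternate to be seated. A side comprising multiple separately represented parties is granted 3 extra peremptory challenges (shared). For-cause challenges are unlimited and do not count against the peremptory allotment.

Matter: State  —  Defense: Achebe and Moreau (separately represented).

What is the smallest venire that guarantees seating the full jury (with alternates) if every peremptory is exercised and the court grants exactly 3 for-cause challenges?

Seats to fill: 12 + 4 alternates = 16.
Peremptories — State: 5 + 1×4 = 9; Defense: 5 + 1×4 + 3 = 12; total 21.
For-cause removals: 3.
Minimum venire: 16 + 21 + 3 = 40.

40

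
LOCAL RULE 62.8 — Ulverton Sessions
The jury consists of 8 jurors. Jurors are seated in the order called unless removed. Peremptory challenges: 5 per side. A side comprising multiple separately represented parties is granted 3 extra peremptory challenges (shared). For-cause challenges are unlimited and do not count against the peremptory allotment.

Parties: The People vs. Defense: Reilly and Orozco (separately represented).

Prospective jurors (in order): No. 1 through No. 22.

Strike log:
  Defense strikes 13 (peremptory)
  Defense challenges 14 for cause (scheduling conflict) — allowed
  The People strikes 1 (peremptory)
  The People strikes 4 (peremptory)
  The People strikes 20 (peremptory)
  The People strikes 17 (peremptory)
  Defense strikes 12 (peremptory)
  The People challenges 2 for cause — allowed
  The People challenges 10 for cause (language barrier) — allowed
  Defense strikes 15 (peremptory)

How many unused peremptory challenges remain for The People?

1

The People allotment: 5.
The People peremptories used: #1, #4, #20, #17 — 4 (for-cause on #2, #10 don't count).
Remaining: 5 − 4 = 1.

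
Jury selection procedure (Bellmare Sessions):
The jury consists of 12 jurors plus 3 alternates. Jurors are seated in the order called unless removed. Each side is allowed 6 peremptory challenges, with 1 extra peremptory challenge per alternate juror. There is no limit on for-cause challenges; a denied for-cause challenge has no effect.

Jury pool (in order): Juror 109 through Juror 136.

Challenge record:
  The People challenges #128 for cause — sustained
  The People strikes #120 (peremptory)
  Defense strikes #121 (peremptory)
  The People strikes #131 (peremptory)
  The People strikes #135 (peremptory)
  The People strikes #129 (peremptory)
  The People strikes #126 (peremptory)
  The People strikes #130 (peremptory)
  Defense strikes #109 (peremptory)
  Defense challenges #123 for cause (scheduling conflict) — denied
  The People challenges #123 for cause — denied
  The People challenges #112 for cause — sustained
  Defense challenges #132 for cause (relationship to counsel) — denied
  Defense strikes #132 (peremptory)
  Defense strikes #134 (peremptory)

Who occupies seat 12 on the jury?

124

Removed: #109, #112, #120, #121, #126, #128, #129, #130, #131, #132, #134, #135. (#123 stays — for-cause denied.)
Seating in order: seats 1–12 → #110, #111, #113, #114, #115, #116, #117, #118, #119, #122, #123, #124; alternates → #125, #127, #133.
So seat 12 is #124.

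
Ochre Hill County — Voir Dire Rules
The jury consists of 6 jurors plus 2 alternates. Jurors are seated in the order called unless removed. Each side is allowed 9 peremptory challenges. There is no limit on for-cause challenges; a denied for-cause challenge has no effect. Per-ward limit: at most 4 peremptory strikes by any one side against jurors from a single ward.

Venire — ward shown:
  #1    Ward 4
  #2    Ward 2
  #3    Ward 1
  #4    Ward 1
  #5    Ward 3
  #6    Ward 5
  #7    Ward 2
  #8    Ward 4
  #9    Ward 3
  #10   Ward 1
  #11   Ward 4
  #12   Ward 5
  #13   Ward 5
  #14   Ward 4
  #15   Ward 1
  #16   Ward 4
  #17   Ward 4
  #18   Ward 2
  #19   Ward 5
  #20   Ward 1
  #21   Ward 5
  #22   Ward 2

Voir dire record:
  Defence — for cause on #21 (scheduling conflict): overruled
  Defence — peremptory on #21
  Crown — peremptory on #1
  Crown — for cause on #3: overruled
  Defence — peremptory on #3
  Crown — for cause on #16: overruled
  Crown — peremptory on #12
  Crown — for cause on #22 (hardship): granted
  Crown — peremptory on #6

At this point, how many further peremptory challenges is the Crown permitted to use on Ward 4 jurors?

Crown peremptories so far: #1, #12, #6 — 3 of 9 used, 6 left overall.
Against Ward 4: #1 — 1 used; per-ward cap 4 leaves 3.
Binding limit: min(6, 3) = 3.

3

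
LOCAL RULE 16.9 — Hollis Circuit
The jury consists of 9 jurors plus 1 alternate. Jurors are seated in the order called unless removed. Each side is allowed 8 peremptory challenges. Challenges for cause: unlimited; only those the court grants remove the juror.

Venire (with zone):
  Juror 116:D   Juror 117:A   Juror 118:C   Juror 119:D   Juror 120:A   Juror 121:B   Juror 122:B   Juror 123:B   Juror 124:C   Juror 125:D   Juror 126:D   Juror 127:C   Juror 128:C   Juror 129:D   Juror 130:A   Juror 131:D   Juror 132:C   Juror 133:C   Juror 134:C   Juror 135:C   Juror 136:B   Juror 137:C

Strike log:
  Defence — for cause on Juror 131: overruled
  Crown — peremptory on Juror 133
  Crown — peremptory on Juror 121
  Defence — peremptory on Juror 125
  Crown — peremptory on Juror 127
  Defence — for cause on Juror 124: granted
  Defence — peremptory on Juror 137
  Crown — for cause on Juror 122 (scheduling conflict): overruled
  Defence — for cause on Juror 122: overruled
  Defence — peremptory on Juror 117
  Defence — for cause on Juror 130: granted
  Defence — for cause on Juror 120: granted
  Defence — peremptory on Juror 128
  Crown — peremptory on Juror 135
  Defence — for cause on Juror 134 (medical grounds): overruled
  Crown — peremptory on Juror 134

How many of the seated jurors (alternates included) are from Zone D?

5

Removed: #117, #120, #121, #124, #125, #127, #128, #130, #133, #134, #135, #137.
Seated (10 incl. alternates): #116, #118, #119, #122, #123, #126, #129, #131, #132, #136.
Of those, in Zone D: #116, #119, #126, #129, #131 → 5.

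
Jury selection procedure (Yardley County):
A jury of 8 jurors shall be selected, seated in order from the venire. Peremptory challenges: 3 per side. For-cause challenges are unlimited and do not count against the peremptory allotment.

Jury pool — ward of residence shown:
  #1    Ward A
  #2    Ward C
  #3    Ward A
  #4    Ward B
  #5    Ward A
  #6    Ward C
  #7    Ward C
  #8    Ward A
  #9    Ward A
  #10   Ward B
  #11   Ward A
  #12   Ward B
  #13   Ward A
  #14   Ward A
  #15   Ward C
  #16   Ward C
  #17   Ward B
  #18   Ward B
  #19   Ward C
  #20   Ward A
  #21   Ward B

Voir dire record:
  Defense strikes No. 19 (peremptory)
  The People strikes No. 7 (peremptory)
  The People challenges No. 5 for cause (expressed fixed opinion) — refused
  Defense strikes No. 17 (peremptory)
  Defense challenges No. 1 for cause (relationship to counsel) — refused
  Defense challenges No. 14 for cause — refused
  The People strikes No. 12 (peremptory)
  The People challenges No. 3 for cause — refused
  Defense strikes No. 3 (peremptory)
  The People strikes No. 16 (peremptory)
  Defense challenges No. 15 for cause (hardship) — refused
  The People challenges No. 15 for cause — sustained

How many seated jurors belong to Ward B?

Removed: #3, #7, #12, #15, #16, #17, #19.
Seated jurors 1–8: #1, #2, #4, #5, #6, #8, #9, #10.
Of those, in Ward B: #4, #10 → 2.

2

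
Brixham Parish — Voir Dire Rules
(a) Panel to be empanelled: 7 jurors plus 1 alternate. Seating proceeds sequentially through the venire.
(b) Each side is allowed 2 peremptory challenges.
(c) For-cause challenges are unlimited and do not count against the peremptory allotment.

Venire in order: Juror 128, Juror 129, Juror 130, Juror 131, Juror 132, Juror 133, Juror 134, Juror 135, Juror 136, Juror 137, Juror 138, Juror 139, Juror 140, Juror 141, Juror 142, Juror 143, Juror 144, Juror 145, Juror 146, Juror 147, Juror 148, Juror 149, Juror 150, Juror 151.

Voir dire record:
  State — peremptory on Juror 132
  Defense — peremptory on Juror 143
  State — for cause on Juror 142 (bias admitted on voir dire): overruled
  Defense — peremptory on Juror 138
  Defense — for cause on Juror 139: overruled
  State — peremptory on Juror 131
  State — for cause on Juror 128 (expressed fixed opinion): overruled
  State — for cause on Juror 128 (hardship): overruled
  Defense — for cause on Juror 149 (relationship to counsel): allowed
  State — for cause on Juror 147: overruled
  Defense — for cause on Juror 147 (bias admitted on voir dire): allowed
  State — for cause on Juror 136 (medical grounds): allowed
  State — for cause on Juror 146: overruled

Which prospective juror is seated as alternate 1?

139

Removed: #131, #132, #136, #138, #143, #147, #149. (#128, #139, #142, #146 stay — for-cause denied.)
Seating in order: seats 1–7 → #128, #129, #130, #133, #134, #135, #137; alternates → #139.
So alternate 1 is #139.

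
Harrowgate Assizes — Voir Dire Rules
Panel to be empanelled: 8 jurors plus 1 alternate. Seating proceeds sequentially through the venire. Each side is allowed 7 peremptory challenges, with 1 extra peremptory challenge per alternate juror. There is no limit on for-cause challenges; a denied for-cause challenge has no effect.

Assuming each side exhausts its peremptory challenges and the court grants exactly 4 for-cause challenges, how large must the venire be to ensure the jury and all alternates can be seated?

29

Seats to fill: 8 + 1 alternates = 9.
Peremptories: 7 + 1×1 = 8 per side × 2 sides = 16.
For-cause removals: 4.
Minimum venire: 9 + 16 + 4 = 29.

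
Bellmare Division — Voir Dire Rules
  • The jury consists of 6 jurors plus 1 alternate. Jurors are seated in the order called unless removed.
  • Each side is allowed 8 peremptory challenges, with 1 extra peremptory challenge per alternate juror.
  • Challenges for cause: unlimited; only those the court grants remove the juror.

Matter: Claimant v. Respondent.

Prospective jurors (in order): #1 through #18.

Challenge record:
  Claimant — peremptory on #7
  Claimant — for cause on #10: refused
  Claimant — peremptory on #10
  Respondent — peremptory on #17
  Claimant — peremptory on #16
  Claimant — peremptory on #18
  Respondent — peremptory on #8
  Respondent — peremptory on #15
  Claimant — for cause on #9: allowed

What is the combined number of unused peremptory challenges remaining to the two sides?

Claimant allotment: 8 base + 1 × 1 alternate = 9. Respondent allotment: 8 base + 1 × 1 alternate = 9.
Claimant peremptories used: #7, #10, #16, #18 — 4 (for-cause on #10, #9 don't count).
Respondent peremptories used: #17, #8, #15 — 3.
Remaining: (9 − 4) + (9 − 3) = 11.

11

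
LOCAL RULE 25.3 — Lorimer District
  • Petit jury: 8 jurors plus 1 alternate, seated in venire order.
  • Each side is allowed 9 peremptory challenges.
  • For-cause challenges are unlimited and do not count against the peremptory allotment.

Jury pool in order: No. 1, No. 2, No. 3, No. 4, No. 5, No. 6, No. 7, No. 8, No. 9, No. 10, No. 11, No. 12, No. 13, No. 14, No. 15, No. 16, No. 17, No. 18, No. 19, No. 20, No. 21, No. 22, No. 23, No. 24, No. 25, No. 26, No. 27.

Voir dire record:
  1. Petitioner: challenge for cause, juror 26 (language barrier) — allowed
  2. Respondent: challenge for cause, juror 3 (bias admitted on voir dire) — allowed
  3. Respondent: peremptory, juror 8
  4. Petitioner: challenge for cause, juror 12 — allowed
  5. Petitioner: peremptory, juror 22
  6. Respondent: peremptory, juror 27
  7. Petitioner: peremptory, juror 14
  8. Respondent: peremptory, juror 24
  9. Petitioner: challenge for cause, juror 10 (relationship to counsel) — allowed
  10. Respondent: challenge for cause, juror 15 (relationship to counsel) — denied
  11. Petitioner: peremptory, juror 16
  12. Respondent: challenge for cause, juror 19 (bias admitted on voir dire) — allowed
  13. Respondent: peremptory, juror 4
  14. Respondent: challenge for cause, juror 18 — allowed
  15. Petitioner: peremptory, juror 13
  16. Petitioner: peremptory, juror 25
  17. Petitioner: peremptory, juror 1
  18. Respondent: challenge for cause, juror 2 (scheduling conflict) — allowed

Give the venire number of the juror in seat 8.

20

Removed: #1, #2, #3, #4, #8, #10, #12, #13, #14, #16, #18, #19, #22, #24, #25, #26, #27. (#15 stays — for-cause denied.)
Seating in order: seats 1–8 → #5, #6, #7, #9, #11, #15, #17, #20; alternates → #21.
So seat 8 is #20.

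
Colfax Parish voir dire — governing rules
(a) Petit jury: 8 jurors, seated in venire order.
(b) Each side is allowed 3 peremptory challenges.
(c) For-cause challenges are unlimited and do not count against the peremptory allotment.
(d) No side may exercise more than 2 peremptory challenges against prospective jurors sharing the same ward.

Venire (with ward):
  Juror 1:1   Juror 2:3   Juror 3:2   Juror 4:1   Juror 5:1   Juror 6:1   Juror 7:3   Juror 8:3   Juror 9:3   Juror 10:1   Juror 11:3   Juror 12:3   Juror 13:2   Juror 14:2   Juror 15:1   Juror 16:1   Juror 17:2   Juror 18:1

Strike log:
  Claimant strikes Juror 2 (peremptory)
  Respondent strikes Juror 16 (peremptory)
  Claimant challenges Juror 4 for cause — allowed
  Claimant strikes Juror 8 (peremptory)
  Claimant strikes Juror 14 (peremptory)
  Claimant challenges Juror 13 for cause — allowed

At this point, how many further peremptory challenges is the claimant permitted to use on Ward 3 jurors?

0

Claimant peremptories so far: #2, #8, #14 — 3 of 3 used, 0 left overall.
Against Ward 3: #2, #8 — 2 used; per-ward cap 2 leaves 0.
Binding limit: min(0, 0) = 0.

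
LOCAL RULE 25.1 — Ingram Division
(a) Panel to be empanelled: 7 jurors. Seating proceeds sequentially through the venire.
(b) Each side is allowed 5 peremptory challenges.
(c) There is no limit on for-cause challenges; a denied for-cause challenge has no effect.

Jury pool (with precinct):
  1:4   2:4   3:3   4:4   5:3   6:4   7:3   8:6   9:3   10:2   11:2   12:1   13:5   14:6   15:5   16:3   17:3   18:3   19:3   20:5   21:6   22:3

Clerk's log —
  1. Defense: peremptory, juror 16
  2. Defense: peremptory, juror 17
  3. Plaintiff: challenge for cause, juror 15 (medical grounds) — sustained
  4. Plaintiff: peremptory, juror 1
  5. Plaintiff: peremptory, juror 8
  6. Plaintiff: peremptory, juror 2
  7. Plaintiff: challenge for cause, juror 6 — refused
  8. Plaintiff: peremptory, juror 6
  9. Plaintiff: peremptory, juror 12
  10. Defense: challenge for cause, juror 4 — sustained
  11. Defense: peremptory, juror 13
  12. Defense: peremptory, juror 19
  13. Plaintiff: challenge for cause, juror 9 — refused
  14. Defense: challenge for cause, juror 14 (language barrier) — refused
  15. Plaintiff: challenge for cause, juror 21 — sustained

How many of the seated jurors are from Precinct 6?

1

Removed: #1, #2, #4, #6, #8, #12, #13, #15, #16, #17, #19, #21.
Seated jurors 1–7: #3, #5, #7, #9, #10, #11, #14.
Of those, in Precinct 6: #14 → 1.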